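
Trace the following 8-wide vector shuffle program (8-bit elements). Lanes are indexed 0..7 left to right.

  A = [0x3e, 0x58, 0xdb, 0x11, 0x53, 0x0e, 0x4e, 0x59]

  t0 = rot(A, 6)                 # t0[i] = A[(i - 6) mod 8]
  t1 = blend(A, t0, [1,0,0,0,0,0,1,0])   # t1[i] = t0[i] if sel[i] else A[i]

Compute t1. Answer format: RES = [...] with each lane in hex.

RES = [0xdb, 0x58, 0xdb, 0x11, 0x53, 0x0e, 0x3e, 0x59]

t0 = [0xdb, 0x11, 0x53, 0x0e, 0x4e, 0x59, 0x3e, 0x58]
t1 = [0xdb, 0x58, 0xdb, 0x11, 0x53, 0x0e, 0x3e, 0x59]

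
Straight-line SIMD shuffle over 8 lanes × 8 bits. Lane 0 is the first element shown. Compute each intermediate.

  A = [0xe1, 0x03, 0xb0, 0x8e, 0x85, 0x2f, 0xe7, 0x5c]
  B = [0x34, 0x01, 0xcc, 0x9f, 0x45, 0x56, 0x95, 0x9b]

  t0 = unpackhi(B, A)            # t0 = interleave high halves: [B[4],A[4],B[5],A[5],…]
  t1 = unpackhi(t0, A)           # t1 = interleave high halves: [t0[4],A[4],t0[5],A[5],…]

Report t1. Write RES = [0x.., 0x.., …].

RES = [ 0x95  0x85  0xe7  0x2f  0x9b  0xe7  0x5c  0x5c ]

  t0: 45 85 56 2f 95 e7 9b 5c
  t1: 95 85 e7 2f 9b e7 5c 5c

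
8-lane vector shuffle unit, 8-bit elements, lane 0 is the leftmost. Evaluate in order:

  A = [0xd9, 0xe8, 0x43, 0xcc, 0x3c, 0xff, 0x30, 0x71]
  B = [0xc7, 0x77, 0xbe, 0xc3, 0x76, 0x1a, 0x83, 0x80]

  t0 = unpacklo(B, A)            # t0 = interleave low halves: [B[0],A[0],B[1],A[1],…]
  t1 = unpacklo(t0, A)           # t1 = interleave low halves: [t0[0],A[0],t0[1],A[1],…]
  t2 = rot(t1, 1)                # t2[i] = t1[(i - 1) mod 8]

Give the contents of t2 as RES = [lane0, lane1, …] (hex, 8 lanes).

  t0: c7 d9 77 e8 be 43 c3 cc
  t1: c7 d9 d9 e8 77 43 e8 cc
  t2: cc c7 d9 d9 e8 77 43 e8

RES = [ 0xcc  0xc7  0xd9  0xd9  0xe8  0x77  0x43  0xe8 ]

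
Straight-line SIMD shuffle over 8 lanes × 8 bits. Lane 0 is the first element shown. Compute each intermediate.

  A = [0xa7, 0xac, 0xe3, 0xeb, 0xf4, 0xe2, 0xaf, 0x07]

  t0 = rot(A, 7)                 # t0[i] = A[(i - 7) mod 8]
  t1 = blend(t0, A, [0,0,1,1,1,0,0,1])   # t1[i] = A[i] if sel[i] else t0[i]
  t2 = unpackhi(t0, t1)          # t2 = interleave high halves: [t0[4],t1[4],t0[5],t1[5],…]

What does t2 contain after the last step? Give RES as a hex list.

RES = [ 0xe2  0xf4  0xaf  0xaf  0x07  0x07  0xa7  0x07 ]

→ t0 |ac|e3|eb|f4|e2|af|07|a7|
→ t1 |ac|e3|e3|eb|f4|af|07|07|
→ t2 |e2|f4|af|af|07|07|a7|07|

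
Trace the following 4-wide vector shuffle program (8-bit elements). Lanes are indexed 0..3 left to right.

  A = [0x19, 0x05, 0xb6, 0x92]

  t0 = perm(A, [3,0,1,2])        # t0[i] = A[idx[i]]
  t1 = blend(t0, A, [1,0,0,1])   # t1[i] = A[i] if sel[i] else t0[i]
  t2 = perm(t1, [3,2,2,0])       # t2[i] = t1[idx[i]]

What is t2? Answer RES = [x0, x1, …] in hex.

RES = [ 0x92  0x05  0x05  0x19 ]

→ t0 |92|19|05|b6|
→ t1 |19|19|05|92|
→ t2 |92|05|05|19|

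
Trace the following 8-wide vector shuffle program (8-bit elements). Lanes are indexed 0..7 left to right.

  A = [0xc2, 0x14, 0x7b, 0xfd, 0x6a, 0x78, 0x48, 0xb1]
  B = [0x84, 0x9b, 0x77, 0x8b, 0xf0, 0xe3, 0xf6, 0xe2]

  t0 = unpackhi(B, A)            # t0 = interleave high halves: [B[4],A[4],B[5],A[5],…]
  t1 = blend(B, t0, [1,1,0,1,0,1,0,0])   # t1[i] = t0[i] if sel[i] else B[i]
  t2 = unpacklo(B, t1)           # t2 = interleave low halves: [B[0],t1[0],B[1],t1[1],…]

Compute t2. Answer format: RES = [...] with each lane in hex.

RES = [ 0x84  0xf0  0x9b  0x6a  0x77  0x77  0x8b  0x78 ]

→ t0 |f0|6a|e3|78|f6|48|e2|b1|
→ t1 |f0|6a|77|78|f0|48|f6|e2|
→ t2 |84|f0|9b|6a|77|77|8b|78|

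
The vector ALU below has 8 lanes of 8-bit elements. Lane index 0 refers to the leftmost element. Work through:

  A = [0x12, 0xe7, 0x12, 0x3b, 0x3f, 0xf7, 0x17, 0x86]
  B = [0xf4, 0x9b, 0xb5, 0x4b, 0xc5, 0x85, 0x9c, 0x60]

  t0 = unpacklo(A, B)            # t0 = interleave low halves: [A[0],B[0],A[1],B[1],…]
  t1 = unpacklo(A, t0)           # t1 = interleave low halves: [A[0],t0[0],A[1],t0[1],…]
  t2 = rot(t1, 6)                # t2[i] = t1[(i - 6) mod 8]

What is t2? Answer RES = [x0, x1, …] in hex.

t0 = [0x12, 0xf4, 0xe7, 0x9b, 0x12, 0xb5, 0x3b, 0x4b]
t1 = [0x12, 0x12, 0xe7, 0xf4, 0x12, 0xe7, 0x3b, 0x9b]
t2 = [0xe7, 0xf4, 0x12, 0xe7, 0x3b, 0x9b, 0x12, 0x12]

RES = [0xe7, 0xf4, 0x12, 0xe7, 0x3b, 0x9b, 0x12, 0x12]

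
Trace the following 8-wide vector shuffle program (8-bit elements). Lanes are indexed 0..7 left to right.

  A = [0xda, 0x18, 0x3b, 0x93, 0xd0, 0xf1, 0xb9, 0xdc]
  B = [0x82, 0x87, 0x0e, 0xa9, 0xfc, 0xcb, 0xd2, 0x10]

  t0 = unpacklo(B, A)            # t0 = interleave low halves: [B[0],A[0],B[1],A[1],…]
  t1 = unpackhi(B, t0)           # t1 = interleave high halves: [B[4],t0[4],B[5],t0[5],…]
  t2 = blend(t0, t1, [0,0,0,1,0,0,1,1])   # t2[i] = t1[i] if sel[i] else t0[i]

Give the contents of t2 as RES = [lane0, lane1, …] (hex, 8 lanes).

→ t0 |82|da|87|18|0e|3b|a9|93|
→ t1 |fc|0e|cb|3b|d2|a9|10|93|
→ t2 |82|da|87|3b|0e|3b|10|93|

RES = [0x82, 0xda, 0x87, 0x3b, 0x0e, 0x3b, 0x10, 0x93]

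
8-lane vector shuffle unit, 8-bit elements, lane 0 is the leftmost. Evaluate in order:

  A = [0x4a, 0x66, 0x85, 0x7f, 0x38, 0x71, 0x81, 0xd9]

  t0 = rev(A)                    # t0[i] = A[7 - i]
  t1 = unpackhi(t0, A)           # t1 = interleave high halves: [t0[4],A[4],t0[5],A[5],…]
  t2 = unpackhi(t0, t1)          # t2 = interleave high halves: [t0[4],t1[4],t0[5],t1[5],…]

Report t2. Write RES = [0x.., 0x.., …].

RES = [0x7f, 0x66, 0x85, 0x81, 0x66, 0x4a, 0x4a, 0xd9]

→ t0 |d9|81|71|38|7f|85|66|4a|
→ t1 |7f|38|85|71|66|81|4a|d9|
→ t2 |7f|66|85|81|66|4a|4a|d9|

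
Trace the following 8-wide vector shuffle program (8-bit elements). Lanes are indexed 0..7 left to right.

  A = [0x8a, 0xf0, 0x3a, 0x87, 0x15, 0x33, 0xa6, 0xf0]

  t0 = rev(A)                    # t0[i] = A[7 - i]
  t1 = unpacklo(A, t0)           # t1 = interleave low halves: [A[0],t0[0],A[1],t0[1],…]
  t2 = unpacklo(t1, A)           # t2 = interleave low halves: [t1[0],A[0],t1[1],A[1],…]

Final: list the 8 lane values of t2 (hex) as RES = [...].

RES = [ 0x8a  0x8a  0xf0  0xf0  0xf0  0x3a  0xa6  0x87 ]

  t0: f0 a6 33 15 87 3a f0 8a
  t1: 8a f0 f0 a6 3a 33 87 15
  t2: 8a 8a f0 f0 f0 3a a6 87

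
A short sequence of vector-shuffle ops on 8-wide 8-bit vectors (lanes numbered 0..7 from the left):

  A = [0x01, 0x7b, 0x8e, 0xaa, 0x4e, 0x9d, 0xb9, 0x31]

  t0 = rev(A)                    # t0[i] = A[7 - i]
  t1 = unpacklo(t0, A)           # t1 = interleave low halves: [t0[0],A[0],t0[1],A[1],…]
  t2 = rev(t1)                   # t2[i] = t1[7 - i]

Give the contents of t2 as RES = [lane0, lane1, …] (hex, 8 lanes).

RES = [0xaa, 0x4e, 0x8e, 0x9d, 0x7b, 0xb9, 0x01, 0x31]

t0 = [0x31, 0xb9, 0x9d, 0x4e, 0xaa, 0x8e, 0x7b, 0x01]
t1 = [0x31, 0x01, 0xb9, 0x7b, 0x9d, 0x8e, 0x4e, 0xaa]
t2 = [0xaa, 0x4e, 0x8e, 0x9d, 0x7b, 0xb9, 0x01, 0x31]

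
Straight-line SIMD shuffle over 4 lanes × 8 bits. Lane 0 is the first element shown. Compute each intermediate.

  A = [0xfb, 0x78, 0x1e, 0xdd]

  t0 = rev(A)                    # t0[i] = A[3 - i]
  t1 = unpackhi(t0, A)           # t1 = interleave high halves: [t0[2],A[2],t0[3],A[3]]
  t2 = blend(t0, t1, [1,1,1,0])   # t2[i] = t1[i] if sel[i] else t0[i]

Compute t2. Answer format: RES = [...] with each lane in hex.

t0 = [0xdd, 0x1e, 0x78, 0xfb]
t1 = [0x78, 0x1e, 0xfb, 0xdd]
t2 = [0x78, 0x1e, 0xfb, 0xfb]

RES = [0x78, 0x1e, 0xfb, 0xfb]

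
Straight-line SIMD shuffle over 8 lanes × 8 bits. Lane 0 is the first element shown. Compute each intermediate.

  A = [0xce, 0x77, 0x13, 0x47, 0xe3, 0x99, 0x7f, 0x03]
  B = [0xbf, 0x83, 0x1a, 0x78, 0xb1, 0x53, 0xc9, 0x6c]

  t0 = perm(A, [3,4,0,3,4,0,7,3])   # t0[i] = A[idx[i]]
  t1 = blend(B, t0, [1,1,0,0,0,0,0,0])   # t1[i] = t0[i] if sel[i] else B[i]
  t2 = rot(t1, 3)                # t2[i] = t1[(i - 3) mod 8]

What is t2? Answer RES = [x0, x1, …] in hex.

t0 = [0x47, 0xe3, 0xce, 0x47, 0xe3, 0xce, 0x03, 0x47]
t1 = [0x47, 0xe3, 0x1a, 0x78, 0xb1, 0x53, 0xc9, 0x6c]
t2 = [0x53, 0xc9, 0x6c, 0x47, 0xe3, 0x1a, 0x78, 0xb1]

RES = [0x53, 0xc9, 0x6c, 0x47, 0xe3, 0x1a, 0x78, 0xb1]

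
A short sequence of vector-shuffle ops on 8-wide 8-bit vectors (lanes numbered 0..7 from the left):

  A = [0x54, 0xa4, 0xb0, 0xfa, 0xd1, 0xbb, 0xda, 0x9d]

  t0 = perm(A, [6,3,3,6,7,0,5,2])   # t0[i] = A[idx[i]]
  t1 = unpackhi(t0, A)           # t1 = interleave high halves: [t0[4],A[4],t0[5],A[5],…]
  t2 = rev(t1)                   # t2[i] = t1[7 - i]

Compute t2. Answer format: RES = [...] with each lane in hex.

RES = [0x9d, 0xb0, 0xda, 0xbb, 0xbb, 0x54, 0xd1, 0x9d]

  t0: da fa fa da 9d 54 bb b0
  t1: 9d d1 54 bb bb da b0 9d
  t2: 9d b0 da bb bb 54 d1 9d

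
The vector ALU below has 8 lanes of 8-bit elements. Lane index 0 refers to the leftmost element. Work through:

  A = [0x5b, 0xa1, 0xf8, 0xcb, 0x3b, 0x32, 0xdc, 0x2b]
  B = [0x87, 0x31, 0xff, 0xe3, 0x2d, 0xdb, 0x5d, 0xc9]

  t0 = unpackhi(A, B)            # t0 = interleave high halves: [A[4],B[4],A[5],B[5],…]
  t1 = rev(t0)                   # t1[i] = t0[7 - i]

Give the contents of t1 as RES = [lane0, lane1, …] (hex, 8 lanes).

RES = [ 0xc9  0x2b  0x5d  0xdc  0xdb  0x32  0x2d  0x3b ]

→ t0 |3b|2d|32|db|dc|5d|2b|c9|
→ t1 |c9|2b|5d|dc|db|32|2d|3b|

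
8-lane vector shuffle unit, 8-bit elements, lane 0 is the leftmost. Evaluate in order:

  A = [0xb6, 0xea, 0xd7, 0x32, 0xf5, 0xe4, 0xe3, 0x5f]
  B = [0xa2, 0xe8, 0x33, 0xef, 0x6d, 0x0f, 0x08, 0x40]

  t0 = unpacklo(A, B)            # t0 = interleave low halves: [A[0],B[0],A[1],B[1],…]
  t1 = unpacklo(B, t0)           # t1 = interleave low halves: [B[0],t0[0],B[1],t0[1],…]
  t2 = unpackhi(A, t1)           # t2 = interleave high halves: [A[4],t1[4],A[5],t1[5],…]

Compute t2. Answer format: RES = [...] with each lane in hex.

t0 = [0xb6, 0xa2, 0xea, 0xe8, 0xd7, 0x33, 0x32, 0xef]
t1 = [0xa2, 0xb6, 0xe8, 0xa2, 0x33, 0xea, 0xef, 0xe8]
t2 = [0xf5, 0x33, 0xe4, 0xea, 0xe3, 0xef, 0x5f, 0xe8]

RES = [ 0xf5  0x33  0xe4  0xea  0xe3  0xef  0x5f  0xe8 ]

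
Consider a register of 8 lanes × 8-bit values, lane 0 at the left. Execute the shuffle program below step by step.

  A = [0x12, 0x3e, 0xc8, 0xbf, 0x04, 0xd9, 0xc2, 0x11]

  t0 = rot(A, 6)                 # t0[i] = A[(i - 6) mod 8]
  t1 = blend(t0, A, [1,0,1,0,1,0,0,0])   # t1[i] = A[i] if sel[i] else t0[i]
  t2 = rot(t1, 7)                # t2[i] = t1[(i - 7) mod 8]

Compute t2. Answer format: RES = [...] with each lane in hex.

RES = [ 0xbf  0xc8  0xd9  0x04  0x11  0x12  0x3e  0x12 ]

t0 = [0xc8, 0xbf, 0x04, 0xd9, 0xc2, 0x11, 0x12, 0x3e]
t1 = [0x12, 0xbf, 0xc8, 0xd9, 0x04, 0x11, 0x12, 0x3e]
t2 = [0xbf, 0xc8, 0xd9, 0x04, 0x11, 0x12, 0x3e, 0x12]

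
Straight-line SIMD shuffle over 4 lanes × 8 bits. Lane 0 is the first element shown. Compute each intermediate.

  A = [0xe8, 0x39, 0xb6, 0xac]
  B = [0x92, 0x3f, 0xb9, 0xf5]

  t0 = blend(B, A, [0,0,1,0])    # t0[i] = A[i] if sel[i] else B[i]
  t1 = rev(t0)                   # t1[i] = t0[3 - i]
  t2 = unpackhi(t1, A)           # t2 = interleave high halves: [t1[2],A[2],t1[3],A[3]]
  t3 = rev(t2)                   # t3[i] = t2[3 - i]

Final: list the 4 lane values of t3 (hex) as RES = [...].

→ t0 |92|3f|b6|f5|
→ t1 |f5|b6|3f|92|
→ t2 |3f|b6|92|ac|
→ t3 |ac|92|b6|3f|

RES = [ 0xac  0x92  0xb6  0x3f ]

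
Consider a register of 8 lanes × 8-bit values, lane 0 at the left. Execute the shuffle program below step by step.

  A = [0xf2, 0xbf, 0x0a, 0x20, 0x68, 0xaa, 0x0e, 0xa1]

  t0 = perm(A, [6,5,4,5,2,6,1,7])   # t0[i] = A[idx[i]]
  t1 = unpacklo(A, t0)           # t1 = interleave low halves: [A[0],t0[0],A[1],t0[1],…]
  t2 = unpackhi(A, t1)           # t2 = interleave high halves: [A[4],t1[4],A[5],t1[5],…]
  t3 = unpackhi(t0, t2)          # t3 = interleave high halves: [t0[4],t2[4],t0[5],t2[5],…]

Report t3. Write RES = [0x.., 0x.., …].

RES = [0x0a, 0x0e, 0x0e, 0x20, 0xbf, 0xa1, 0xa1, 0xaa]

  t0: 0e aa 68 aa 0a 0e bf a1
  t1: f2 0e bf aa 0a 68 20 aa
  t2: 68 0a aa 68 0e 20 a1 aa
  t3: 0a 0e 0e 20 bf a1 a1 aa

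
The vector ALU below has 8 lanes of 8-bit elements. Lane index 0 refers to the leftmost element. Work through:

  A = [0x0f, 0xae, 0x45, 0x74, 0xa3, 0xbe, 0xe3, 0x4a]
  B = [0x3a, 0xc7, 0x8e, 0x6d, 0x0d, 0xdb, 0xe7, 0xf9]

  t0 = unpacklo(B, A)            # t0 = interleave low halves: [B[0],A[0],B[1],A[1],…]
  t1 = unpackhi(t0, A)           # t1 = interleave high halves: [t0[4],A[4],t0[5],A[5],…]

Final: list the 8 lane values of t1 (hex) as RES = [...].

RES = [ 0x8e  0xa3  0x45  0xbe  0x6d  0xe3  0x74  0x4a ]

t0 = [0x3a, 0x0f, 0xc7, 0xae, 0x8e, 0x45, 0x6d, 0x74]
t1 = [0x8e, 0xa3, 0x45, 0xbe, 0x6d, 0xe3, 0x74, 0x4a]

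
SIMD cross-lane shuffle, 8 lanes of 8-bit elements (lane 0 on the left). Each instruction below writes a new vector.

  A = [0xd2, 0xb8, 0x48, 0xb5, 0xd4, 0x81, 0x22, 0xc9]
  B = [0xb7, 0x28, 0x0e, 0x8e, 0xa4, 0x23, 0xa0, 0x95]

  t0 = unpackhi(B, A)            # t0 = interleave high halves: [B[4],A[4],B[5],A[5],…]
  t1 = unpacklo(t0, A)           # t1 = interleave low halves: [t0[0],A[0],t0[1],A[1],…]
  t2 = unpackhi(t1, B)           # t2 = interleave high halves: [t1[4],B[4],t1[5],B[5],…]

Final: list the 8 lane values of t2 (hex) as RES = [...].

RES = [0x23, 0xa4, 0x48, 0x23, 0x81, 0xa0, 0xb5, 0x95]

→ t0 |a4|d4|23|81|a0|22|95|c9|
→ t1 |a4|d2|d4|b8|23|48|81|b5|
→ t2 |23|a4|48|23|81|a0|b5|95|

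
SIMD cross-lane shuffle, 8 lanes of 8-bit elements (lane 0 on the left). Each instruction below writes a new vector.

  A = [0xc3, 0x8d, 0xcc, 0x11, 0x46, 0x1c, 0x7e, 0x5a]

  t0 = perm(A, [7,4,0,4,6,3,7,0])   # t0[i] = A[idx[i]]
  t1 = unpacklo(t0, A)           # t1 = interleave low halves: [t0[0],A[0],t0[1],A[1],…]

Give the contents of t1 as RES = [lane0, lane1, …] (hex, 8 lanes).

RES = [ 0x5a  0xc3  0x46  0x8d  0xc3  0xcc  0x46  0x11 ]

t0 = [0x5a, 0x46, 0xc3, 0x46, 0x7e, 0x11, 0x5a, 0xc3]
t1 = [0x5a, 0xc3, 0x46, 0x8d, 0xc3, 0xcc, 0x46, 0x11]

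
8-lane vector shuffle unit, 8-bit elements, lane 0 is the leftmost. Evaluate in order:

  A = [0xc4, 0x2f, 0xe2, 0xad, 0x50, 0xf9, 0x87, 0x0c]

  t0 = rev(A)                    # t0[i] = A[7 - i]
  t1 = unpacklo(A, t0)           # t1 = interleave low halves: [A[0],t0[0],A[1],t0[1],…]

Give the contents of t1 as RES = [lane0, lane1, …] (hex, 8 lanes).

  t0: 0c 87 f9 50 ad e2 2f c4
  t1: c4 0c 2f 87 e2 f9 ad 50

RES = [ 0xc4  0x0c  0x2f  0x87  0xe2  0xf9  0xad  0x50 ]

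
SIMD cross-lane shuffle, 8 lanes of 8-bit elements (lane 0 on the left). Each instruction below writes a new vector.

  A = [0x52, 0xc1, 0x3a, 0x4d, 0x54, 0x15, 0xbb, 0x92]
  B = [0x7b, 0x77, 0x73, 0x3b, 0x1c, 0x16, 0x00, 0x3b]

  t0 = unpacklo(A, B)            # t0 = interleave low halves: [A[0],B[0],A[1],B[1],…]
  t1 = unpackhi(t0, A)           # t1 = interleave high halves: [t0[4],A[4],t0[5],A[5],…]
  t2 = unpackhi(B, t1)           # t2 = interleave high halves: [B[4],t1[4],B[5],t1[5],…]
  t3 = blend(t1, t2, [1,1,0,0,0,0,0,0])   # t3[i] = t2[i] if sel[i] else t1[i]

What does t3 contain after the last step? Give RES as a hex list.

t0 = [0x52, 0x7b, 0xc1, 0x77, 0x3a, 0x73, 0x4d, 0x3b]
t1 = [0x3a, 0x54, 0x73, 0x15, 0x4d, 0xbb, 0x3b, 0x92]
t2 = [0x1c, 0x4d, 0x16, 0xbb, 0x00, 0x3b, 0x3b, 0x92]
t3 = [0x1c, 0x4d, 0x73, 0x15, 0x4d, 0xbb, 0x3b, 0x92]

RES = [ 0x1c  0x4d  0x73  0x15  0x4d  0xbb  0x3b  0x92 ]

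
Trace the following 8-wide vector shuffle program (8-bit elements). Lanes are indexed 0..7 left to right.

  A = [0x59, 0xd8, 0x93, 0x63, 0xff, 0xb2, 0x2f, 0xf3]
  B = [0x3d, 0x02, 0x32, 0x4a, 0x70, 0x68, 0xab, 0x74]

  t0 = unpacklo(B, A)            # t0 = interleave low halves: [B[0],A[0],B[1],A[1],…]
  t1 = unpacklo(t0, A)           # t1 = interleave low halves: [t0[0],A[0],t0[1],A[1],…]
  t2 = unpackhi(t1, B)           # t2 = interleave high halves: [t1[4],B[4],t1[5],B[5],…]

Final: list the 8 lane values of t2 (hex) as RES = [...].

  t0: 3d 59 02 d8 32 93 4a 63
  t1: 3d 59 59 d8 02 93 d8 63
  t2: 02 70 93 68 d8 ab 63 74

RES = [ 0x02  0x70  0x93  0x68  0xd8  0xab  0x63  0x74 ]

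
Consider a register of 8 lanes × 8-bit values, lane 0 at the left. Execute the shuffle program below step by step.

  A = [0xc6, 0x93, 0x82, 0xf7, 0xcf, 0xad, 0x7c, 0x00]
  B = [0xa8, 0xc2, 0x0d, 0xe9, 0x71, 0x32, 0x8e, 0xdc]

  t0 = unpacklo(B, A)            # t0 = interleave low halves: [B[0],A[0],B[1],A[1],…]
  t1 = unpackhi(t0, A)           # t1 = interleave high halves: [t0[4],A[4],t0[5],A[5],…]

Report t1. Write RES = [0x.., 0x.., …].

  t0: a8 c6 c2 93 0d 82 e9 f7
  t1: 0d cf 82 ad e9 7c f7 00

RES = [0x0d, 0xcf, 0x82, 0xad, 0xe9, 0x7c, 0xf7, 0x00]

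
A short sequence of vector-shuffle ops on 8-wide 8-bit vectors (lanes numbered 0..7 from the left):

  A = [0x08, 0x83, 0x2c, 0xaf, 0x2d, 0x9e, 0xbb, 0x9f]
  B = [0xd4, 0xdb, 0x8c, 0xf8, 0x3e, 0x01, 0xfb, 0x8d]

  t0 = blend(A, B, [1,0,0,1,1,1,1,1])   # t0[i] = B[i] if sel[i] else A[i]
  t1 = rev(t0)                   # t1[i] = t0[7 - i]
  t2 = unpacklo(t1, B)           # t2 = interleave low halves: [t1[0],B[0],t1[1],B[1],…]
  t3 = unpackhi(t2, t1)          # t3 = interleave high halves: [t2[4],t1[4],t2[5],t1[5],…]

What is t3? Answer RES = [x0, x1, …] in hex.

t0 = [0xd4, 0x83, 0x2c, 0xf8, 0x3e, 0x01, 0xfb, 0x8d]
t1 = [0x8d, 0xfb, 0x01, 0x3e, 0xf8, 0x2c, 0x83, 0xd4]
t2 = [0x8d, 0xd4, 0xfb, 0xdb, 0x01, 0x8c, 0x3e, 0xf8]
t3 = [0x01, 0xf8, 0x8c, 0x2c, 0x3e, 0x83, 0xf8, 0xd4]

RES = [ 0x01  0xf8  0x8c  0x2c  0x3e  0x83  0xf8  0xd4 ]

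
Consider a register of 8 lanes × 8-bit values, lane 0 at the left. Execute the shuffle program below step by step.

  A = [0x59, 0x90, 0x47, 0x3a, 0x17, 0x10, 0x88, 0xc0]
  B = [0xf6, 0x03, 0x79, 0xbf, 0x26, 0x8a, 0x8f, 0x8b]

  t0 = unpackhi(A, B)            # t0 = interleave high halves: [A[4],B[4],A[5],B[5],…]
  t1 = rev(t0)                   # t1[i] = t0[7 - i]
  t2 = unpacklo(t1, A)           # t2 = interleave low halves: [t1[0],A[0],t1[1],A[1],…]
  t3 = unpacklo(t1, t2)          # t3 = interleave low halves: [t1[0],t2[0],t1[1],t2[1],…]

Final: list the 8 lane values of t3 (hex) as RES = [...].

  t0: 17 26 10 8a 88 8f c0 8b
  t1: 8b c0 8f 88 8a 10 26 17
  t2: 8b 59 c0 90 8f 47 88 3a
  t3: 8b 8b c0 59 8f c0 88 90

RES = [0x8b, 0x8b, 0xc0, 0x59, 0x8f, 0xc0, 0x88, 0x90]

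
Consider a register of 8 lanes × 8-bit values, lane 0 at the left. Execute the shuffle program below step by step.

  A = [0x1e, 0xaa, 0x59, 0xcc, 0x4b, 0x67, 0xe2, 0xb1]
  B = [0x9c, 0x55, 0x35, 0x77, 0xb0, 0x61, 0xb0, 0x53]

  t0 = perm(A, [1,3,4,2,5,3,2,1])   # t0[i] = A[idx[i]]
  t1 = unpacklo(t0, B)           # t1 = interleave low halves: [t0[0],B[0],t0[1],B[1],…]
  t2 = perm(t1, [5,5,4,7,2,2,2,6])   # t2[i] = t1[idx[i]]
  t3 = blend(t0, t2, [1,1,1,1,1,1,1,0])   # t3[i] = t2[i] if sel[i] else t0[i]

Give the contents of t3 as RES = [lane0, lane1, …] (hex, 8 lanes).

→ t0 |aa|cc|4b|59|67|cc|59|aa|
→ t1 |aa|9c|cc|55|4b|35|59|77|
→ t2 |35|35|4b|77|cc|cc|cc|59|
→ t3 |35|35|4b|77|cc|cc|cc|aa|

RES = [0x35, 0x35, 0x4b, 0x77, 0xcc, 0xcc, 0xcc, 0xaa]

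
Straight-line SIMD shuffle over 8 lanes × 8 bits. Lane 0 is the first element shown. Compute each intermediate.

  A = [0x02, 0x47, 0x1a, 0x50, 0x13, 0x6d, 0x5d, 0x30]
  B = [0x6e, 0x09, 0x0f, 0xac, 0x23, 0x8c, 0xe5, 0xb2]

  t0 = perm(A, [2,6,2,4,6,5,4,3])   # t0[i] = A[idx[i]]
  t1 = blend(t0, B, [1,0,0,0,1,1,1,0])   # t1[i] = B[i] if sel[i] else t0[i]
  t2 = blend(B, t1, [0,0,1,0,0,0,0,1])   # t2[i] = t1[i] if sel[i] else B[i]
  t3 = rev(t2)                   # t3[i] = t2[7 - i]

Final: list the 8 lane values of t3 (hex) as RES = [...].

RES = [0x50, 0xe5, 0x8c, 0x23, 0xac, 0x1a, 0x09, 0x6e]

  t0: 1a 5d 1a 13 5d 6d 13 50
  t1: 6e 5d 1a 13 23 8c e5 50
  t2: 6e 09 1a ac 23 8c e5 50
  t3: 50 e5 8c 23 ac 1a 09 6e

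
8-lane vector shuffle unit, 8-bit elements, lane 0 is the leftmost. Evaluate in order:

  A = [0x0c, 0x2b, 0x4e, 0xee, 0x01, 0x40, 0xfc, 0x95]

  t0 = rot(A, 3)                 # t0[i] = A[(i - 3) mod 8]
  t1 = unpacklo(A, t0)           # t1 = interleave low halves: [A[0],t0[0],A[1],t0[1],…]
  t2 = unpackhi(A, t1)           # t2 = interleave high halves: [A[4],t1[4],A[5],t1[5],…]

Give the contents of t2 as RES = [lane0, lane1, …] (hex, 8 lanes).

t0 = [0x40, 0xfc, 0x95, 0x0c, 0x2b, 0x4e, 0xee, 0x01]
t1 = [0x0c, 0x40, 0x2b, 0xfc, 0x4e, 0x95, 0xee, 0x0c]
t2 = [0x01, 0x4e, 0x40, 0x95, 0xfc, 0xee, 0x95, 0x0c]

RES = [ 0x01  0x4e  0x40  0x95  0xfc  0xee  0x95  0x0c ]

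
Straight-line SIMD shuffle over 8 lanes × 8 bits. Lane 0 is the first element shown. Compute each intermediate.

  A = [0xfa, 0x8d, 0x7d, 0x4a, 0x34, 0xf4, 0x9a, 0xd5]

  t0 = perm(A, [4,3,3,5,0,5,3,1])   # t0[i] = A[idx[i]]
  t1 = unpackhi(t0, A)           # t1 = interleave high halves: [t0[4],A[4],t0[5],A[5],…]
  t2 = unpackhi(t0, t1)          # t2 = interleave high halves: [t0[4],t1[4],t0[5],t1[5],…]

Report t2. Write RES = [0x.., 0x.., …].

RES = [0xfa, 0x4a, 0xf4, 0x9a, 0x4a, 0x8d, 0x8d, 0xd5]

→ t0 |34|4a|4a|f4|fa|f4|4a|8d|
→ t1 |fa|34|f4|f4|4a|9a|8d|d5|
→ t2 |fa|4a|f4|9a|4a|8d|8d|d5|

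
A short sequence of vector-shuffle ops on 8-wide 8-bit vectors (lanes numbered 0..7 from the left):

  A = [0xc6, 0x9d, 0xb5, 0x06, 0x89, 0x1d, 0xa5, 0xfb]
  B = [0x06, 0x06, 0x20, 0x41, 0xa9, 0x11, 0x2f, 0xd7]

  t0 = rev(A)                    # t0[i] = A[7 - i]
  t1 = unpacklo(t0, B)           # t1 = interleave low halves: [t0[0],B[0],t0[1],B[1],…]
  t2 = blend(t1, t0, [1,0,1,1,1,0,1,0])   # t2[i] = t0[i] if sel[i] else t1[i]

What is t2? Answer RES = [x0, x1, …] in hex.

RES = [ 0xfb  0x06  0x1d  0x89  0x06  0x20  0x9d  0x41 ]

→ t0 |fb|a5|1d|89|06|b5|9d|c6|
→ t1 |fb|06|a5|06|1d|20|89|41|
→ t2 |fb|06|1d|89|06|20|9d|41|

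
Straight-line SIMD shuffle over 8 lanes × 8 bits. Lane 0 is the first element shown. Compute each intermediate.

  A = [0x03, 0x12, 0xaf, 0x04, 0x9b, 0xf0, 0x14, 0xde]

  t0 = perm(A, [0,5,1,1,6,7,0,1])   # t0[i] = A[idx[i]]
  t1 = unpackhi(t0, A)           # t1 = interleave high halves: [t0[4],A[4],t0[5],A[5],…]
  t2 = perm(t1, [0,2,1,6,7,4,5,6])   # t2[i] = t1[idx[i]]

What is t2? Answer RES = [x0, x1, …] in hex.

RES = [0x14, 0xde, 0x9b, 0x12, 0xde, 0x03, 0x14, 0x12]

→ t0 |03|f0|12|12|14|de|03|12|
→ t1 |14|9b|de|f0|03|14|12|de|
→ t2 |14|de|9b|12|de|03|14|12|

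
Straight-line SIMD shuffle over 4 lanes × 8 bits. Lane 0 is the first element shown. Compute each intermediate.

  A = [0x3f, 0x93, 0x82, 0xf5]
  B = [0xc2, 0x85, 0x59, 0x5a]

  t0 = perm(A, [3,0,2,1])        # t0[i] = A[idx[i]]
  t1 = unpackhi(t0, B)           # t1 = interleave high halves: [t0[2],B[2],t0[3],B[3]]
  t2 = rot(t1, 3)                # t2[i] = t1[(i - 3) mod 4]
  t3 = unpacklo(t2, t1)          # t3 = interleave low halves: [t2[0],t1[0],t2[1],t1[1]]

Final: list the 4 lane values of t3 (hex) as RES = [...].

  t0: f5 3f 82 93
  t1: 82 59 93 5a
  t2: 59 93 5a 82
  t3: 59 82 93 59

RES = [ 0x59  0x82  0x93  0x59 ]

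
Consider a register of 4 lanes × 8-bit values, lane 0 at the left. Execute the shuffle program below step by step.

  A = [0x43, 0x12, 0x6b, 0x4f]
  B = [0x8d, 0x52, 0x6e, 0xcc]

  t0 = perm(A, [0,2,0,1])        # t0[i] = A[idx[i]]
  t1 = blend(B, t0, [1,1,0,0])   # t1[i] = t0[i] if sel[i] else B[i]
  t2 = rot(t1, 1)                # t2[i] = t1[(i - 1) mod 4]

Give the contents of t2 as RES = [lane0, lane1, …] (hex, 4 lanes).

RES = [0xcc, 0x43, 0x6b, 0x6e]

→ t0 |43|6b|43|12|
→ t1 |43|6b|6e|cc|
→ t2 |cc|43|6b|6e|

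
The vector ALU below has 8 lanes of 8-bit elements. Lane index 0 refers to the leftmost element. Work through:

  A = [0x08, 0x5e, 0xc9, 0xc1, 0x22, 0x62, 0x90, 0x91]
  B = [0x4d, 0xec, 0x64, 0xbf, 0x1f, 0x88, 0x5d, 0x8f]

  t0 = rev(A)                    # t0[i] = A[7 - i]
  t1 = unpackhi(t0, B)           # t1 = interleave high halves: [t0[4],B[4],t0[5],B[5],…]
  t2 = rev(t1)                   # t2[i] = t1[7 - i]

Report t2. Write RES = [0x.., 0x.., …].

RES = [0x8f, 0x08, 0x5d, 0x5e, 0x88, 0xc9, 0x1f, 0xc1]

→ t0 |91|90|62|22|c1|c9|5e|08|
→ t1 |c1|1f|c9|88|5e|5d|08|8f|
→ t2 |8f|08|5d|5e|88|c9|1f|c1|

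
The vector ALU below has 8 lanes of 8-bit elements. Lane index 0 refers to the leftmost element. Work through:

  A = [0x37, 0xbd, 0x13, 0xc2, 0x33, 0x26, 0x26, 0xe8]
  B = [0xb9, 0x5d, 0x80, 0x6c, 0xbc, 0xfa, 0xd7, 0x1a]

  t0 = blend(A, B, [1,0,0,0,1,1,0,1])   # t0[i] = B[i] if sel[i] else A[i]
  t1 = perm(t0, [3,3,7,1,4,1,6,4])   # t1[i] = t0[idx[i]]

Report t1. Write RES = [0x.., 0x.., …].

  t0: b9 bd 13 c2 bc fa 26 1a
  t1: c2 c2 1a bd bc bd 26 bc

RES = [ 0xc2  0xc2  0x1a  0xbd  0xbc  0xbd  0x26  0xbc ]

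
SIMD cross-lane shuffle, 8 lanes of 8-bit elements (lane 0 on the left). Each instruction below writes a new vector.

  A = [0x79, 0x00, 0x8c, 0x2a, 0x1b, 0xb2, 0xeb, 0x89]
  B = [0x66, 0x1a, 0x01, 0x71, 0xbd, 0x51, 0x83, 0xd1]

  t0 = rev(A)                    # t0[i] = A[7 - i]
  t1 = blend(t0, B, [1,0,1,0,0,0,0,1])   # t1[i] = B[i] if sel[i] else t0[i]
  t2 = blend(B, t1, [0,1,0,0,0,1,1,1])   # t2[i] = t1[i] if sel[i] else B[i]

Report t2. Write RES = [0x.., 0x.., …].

RES = [0x66, 0xeb, 0x01, 0x71, 0xbd, 0x8c, 0x00, 0xd1]

t0 = [0x89, 0xeb, 0xb2, 0x1b, 0x2a, 0x8c, 0x00, 0x79]
t1 = [0x66, 0xeb, 0x01, 0x1b, 0x2a, 0x8c, 0x00, 0xd1]
t2 = [0x66, 0xeb, 0x01, 0x71, 0xbd, 0x8c, 0x00, 0xd1]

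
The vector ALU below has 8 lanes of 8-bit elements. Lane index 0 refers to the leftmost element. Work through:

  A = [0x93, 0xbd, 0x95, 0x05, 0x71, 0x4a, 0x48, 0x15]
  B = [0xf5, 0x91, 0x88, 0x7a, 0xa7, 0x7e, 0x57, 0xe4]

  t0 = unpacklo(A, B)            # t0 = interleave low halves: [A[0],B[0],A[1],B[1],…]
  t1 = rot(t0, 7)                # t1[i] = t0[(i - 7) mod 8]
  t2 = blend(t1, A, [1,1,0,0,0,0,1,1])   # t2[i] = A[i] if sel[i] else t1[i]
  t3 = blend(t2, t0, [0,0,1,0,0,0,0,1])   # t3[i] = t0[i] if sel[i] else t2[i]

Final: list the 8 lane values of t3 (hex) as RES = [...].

→ t0 |93|f5|bd|91|95|88|05|7a|
→ t1 |f5|bd|91|95|88|05|7a|93|
→ t2 |93|bd|91|95|88|05|48|15|
→ t3 |93|bd|bd|95|88|05|48|7a|

RES = [ 0x93  0xbd  0xbd  0x95  0x88  0x05  0x48  0x7a ]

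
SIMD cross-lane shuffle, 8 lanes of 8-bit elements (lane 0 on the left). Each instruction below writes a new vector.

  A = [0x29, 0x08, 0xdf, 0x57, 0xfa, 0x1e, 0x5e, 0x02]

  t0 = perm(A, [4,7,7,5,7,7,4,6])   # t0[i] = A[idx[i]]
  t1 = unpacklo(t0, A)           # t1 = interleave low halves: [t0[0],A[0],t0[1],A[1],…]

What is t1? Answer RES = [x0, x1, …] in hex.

RES = [0xfa, 0x29, 0x02, 0x08, 0x02, 0xdf, 0x1e, 0x57]

  t0: fa 02 02 1e 02 02 fa 5e
  t1: fa 29 02 08 02 df 1e 57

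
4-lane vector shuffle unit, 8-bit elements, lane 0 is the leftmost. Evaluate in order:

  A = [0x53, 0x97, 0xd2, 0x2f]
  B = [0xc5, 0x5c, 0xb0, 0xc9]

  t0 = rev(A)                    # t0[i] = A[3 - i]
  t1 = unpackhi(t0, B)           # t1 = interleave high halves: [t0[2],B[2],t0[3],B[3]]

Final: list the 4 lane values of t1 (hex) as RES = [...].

RES = [0x97, 0xb0, 0x53, 0xc9]

  t0: 2f d2 97 53
  t1: 97 b0 53 c9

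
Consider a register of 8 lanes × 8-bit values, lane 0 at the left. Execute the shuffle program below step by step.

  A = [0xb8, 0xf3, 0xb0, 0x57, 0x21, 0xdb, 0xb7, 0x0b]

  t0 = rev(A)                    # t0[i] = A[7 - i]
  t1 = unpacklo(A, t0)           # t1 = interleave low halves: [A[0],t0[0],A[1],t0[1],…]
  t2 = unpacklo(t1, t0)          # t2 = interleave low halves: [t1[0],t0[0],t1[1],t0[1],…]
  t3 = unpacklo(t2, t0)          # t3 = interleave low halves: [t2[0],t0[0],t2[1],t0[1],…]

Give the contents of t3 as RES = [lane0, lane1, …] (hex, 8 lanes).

RES = [ 0xb8  0x0b  0x0b  0xb7  0x0b  0xdb  0xb7  0x21 ]

t0 = [0x0b, 0xb7, 0xdb, 0x21, 0x57, 0xb0, 0xf3, 0xb8]
t1 = [0xb8, 0x0b, 0xf3, 0xb7, 0xb0, 0xdb, 0x57, 0x21]
t2 = [0xb8, 0x0b, 0x0b, 0xb7, 0xf3, 0xdb, 0xb7, 0x21]
t3 = [0xb8, 0x0b, 0x0b, 0xb7, 0x0b, 0xdb, 0xb7, 0x21]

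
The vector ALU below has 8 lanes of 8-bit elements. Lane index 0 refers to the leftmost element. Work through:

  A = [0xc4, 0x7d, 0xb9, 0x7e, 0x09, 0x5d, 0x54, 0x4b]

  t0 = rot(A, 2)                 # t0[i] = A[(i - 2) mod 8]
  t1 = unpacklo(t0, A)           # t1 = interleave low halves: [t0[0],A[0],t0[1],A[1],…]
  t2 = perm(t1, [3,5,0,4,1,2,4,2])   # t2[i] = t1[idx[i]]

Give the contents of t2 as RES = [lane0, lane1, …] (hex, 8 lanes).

→ t0 |54|4b|c4|7d|b9|7e|09|5d|
→ t1 |54|c4|4b|7d|c4|b9|7d|7e|
→ t2 |7d|b9|54|c4|c4|4b|c4|4b|

RES = [0x7d, 0xb9, 0x54, 0xc4, 0xc4, 0x4b, 0xc4, 0x4b]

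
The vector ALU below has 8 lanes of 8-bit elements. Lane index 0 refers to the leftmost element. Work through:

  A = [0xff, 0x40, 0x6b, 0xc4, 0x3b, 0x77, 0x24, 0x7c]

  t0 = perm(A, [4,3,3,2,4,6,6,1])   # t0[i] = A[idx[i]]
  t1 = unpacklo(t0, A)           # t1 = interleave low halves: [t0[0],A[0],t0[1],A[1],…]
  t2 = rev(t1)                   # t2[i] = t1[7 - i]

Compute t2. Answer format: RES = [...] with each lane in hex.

t0 = [0x3b, 0xc4, 0xc4, 0x6b, 0x3b, 0x24, 0x24, 0x40]
t1 = [0x3b, 0xff, 0xc4, 0x40, 0xc4, 0x6b, 0x6b, 0xc4]
t2 = [0xc4, 0x6b, 0x6b, 0xc4, 0x40, 0xc4, 0xff, 0x3b]

RES = [ 0xc4  0x6b  0x6b  0xc4  0x40  0xc4  0xff  0x3b ]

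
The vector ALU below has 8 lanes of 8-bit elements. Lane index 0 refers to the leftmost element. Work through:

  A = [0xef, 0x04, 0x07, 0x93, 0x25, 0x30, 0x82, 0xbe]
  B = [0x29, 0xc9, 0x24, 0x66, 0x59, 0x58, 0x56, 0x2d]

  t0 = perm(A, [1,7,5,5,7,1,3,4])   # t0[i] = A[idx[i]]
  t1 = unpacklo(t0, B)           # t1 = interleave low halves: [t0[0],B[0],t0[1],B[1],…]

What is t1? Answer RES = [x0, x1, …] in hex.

RES = [ 0x04  0x29  0xbe  0xc9  0x30  0x24  0x30  0x66 ]

  t0: 04 be 30 30 be 04 93 25
  t1: 04 29 be c9 30 24 30 66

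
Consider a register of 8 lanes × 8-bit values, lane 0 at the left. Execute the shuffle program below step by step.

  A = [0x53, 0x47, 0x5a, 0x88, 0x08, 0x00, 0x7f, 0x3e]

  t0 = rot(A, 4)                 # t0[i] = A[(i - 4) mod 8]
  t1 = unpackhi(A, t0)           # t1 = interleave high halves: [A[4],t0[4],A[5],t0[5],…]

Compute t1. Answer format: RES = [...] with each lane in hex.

  t0: 08 00 7f 3e 53 47 5a 88
  t1: 08 53 00 47 7f 5a 3e 88

RES = [ 0x08  0x53  0x00  0x47  0x7f  0x5a  0x3e  0x88 ]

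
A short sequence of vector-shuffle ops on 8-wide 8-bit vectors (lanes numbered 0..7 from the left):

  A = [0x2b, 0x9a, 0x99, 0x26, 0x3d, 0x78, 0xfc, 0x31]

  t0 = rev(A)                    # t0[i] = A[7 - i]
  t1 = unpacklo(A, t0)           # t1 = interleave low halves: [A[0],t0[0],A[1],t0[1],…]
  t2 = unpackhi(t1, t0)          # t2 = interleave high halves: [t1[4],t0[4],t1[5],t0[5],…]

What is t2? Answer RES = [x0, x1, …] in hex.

  t0: 31 fc 78 3d 26 99 9a 2b
  t1: 2b 31 9a fc 99 78 26 3d
  t2: 99 26 78 99 26 9a 3d 2b

RES = [0x99, 0x26, 0x78, 0x99, 0x26, 0x9a, 0x3d, 0x2b]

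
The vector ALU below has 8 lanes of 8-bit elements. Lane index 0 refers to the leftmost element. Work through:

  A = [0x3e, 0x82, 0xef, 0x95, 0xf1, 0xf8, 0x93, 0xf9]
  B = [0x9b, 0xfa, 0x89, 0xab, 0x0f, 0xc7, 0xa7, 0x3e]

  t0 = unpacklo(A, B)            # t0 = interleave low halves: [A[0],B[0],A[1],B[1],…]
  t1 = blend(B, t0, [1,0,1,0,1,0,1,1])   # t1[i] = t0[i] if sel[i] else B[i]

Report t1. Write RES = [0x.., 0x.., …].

t0 = [0x3e, 0x9b, 0x82, 0xfa, 0xef, 0x89, 0x95, 0xab]
t1 = [0x3e, 0xfa, 0x82, 0xab, 0xef, 0xc7, 0x95, 0xab]

RES = [ 0x3e  0xfa  0x82  0xab  0xef  0xc7  0x95  0xab ]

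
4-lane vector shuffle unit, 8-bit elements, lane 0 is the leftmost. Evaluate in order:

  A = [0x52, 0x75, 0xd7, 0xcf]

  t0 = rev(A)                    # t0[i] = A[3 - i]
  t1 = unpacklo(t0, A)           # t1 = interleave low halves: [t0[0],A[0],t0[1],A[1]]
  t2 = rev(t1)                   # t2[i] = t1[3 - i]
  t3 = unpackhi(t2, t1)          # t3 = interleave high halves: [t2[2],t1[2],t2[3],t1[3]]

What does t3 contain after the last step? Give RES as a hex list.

t0 = [0xcf, 0xd7, 0x75, 0x52]
t1 = [0xcf, 0x52, 0xd7, 0x75]
t2 = [0x75, 0xd7, 0x52, 0xcf]
t3 = [0x52, 0xd7, 0xcf, 0x75]

RES = [0x52, 0xd7, 0xcf, 0x75]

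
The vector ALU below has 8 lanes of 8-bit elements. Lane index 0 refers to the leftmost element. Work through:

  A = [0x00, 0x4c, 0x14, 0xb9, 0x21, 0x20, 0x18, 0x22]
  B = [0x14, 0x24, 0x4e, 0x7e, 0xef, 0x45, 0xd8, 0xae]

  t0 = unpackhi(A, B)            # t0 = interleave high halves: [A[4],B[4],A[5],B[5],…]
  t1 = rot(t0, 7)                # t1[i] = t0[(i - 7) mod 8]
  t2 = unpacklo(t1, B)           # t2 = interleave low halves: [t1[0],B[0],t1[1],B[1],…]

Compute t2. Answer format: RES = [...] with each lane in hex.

→ t0 |21|ef|20|45|18|d8|22|ae|
→ t1 |ef|20|45|18|d8|22|ae|21|
→ t2 |ef|14|20|24|45|4e|18|7e|

RES = [0xef, 0x14, 0x20, 0x24, 0x45, 0x4e, 0x18, 0x7e]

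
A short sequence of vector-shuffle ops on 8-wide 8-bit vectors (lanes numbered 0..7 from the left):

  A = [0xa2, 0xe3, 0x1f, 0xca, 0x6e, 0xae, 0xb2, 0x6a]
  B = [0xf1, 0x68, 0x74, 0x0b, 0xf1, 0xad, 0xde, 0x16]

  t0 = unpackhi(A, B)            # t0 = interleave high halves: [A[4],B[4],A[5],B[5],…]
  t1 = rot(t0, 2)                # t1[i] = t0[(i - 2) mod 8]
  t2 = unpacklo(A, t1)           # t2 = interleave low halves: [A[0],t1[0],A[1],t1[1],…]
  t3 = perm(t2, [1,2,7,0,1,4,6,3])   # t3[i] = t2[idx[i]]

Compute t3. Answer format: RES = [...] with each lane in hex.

RES = [0x6a, 0xe3, 0xf1, 0xa2, 0x6a, 0x1f, 0xca, 0x16]

  t0: 6e f1 ae ad b2 de 6a 16
  t1: 6a 16 6e f1 ae ad b2 de
  t2: a2 6a e3 16 1f 6e ca f1
  t3: 6a e3 f1 a2 6a 1f ca 16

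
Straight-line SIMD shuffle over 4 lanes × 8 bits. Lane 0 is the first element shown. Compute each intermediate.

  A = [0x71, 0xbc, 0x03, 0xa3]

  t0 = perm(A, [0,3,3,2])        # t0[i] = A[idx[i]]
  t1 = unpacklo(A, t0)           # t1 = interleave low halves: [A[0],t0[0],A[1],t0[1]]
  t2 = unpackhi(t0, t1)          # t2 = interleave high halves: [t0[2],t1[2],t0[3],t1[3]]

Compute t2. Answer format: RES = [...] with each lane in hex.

→ t0 |71|a3|a3|03|
→ t1 |71|71|bc|a3|
→ t2 |a3|bc|03|a3|

RES = [ 0xa3  0xbc  0x03  0xa3 ]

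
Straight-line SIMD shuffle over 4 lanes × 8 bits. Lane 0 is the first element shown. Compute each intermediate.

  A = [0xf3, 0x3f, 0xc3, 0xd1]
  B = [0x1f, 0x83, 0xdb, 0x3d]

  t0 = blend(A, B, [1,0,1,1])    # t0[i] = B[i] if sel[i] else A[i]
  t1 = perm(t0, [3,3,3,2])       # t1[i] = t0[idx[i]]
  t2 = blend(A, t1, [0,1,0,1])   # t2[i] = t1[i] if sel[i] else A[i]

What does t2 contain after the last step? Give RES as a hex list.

t0 = [0x1f, 0x3f, 0xdb, 0x3d]
t1 = [0x3d, 0x3d, 0x3d, 0xdb]
t2 = [0xf3, 0x3d, 0xc3, 0xdb]

RES = [0xf3, 0x3d, 0xc3, 0xdb]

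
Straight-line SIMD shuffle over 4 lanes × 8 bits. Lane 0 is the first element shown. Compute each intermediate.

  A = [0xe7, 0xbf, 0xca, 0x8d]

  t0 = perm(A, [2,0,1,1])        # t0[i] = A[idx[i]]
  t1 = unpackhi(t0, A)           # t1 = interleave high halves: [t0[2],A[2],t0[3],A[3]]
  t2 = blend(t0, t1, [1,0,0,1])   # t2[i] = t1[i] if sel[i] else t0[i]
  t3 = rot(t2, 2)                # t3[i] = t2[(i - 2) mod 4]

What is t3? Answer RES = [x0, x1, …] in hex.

t0 = [0xca, 0xe7, 0xbf, 0xbf]
t1 = [0xbf, 0xca, 0xbf, 0x8d]
t2 = [0xbf, 0xe7, 0xbf, 0x8d]
t3 = [0xbf, 0x8d, 0xbf, 0xe7]

RES = [ 0xbf  0x8d  0xbf  0xe7 ]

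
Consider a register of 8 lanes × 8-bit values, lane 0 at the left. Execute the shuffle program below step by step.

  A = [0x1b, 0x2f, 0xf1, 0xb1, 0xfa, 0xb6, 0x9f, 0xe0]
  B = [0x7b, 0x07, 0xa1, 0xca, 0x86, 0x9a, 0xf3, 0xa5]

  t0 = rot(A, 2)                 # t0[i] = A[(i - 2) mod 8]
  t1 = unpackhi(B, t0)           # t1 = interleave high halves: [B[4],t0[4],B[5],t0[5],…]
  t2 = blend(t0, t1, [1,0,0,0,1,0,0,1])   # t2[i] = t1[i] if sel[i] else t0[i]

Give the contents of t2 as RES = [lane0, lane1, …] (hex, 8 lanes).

  t0: 9f e0 1b 2f f1 b1 fa b6
  t1: 86 f1 9a b1 f3 fa a5 b6
  t2: 86 e0 1b 2f f3 b1 fa b6

RES = [0x86, 0xe0, 0x1b, 0x2f, 0xf3, 0xb1, 0xfa, 0xb6]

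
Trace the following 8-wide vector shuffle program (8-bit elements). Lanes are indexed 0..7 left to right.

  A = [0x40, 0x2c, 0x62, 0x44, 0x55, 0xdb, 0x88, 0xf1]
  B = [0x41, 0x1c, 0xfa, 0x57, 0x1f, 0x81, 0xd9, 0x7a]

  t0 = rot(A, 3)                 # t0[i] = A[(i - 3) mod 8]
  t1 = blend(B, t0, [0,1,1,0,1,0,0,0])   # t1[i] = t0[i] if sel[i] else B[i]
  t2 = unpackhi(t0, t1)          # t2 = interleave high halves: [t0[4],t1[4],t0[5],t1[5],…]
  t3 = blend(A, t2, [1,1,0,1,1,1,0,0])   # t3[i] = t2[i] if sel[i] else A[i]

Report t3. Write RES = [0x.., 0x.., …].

→ t0 |db|88|f1|40|2c|62|44|55|
→ t1 |41|88|f1|57|2c|81|d9|7a|
→ t2 |2c|2c|62|81|44|d9|55|7a|
→ t3 |2c|2c|62|81|44|d9|88|f1|

RES = [0x2c, 0x2c, 0x62, 0x81, 0x44, 0xd9, 0x88, 0xf1]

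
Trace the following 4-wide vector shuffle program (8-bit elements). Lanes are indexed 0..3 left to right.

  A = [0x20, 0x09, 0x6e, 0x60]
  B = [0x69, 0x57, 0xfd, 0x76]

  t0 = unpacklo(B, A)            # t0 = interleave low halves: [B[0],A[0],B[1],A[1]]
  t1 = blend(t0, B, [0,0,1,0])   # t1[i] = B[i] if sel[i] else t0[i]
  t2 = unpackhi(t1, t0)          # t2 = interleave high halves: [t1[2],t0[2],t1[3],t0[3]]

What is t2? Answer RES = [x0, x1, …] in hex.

  t0: 69 20 57 09
  t1: 69 20 fd 09
  t2: fd 57 09 09

RES = [ 0xfd  0x57  0x09  0x09 ]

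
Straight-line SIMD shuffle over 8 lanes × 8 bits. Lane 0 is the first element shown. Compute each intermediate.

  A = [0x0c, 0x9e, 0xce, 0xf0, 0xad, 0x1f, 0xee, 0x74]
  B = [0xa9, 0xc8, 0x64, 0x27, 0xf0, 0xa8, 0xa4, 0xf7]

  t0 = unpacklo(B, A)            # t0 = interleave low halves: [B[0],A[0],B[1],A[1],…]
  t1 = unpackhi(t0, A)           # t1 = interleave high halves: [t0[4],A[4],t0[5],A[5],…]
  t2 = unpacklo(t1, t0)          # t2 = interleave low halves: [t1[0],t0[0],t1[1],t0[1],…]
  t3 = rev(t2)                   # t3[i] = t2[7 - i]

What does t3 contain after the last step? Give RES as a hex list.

→ t0 |a9|0c|c8|9e|64|ce|27|f0|
→ t1 |64|ad|ce|1f|27|ee|f0|74|
→ t2 |64|a9|ad|0c|ce|c8|1f|9e|
→ t3 |9e|1f|c8|ce|0c|ad|a9|64|

RES = [ 0x9e  0x1f  0xc8  0xce  0x0c  0xad  0xa9  0x64 ]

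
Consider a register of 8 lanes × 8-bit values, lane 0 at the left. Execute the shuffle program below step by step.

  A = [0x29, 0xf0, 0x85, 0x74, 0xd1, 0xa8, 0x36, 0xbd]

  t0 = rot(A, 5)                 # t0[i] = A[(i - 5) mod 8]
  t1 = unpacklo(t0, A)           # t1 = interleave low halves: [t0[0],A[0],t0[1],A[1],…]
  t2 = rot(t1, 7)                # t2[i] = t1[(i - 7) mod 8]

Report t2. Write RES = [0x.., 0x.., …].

RES = [ 0x29  0xd1  0xf0  0xa8  0x85  0x36  0x74  0x74 ]

  t0: 74 d1 a8 36 bd 29 f0 85
  t1: 74 29 d1 f0 a8 85 36 74
  t2: 29 d1 f0 a8 85 36 74 74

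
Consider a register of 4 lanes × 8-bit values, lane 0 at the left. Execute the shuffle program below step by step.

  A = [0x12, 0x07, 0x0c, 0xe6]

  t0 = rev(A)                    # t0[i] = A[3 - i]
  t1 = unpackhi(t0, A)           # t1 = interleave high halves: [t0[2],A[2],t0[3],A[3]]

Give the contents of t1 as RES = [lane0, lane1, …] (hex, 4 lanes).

RES = [0x07, 0x0c, 0x12, 0xe6]

  t0: e6 0c 07 12
  t1: 07 0c 12 e6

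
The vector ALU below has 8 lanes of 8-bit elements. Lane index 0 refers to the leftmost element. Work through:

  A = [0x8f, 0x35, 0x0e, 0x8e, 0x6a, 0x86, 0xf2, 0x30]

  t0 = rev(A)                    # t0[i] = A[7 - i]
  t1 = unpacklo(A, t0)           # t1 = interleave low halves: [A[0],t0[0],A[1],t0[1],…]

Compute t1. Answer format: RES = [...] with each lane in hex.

t0 = [0x30, 0xf2, 0x86, 0x6a, 0x8e, 0x0e, 0x35, 0x8f]
t1 = [0x8f, 0x30, 0x35, 0xf2, 0x0e, 0x86, 0x8e, 0x6a]

RES = [0x8f, 0x30, 0x35, 0xf2, 0x0e, 0x86, 0x8e, 0x6a]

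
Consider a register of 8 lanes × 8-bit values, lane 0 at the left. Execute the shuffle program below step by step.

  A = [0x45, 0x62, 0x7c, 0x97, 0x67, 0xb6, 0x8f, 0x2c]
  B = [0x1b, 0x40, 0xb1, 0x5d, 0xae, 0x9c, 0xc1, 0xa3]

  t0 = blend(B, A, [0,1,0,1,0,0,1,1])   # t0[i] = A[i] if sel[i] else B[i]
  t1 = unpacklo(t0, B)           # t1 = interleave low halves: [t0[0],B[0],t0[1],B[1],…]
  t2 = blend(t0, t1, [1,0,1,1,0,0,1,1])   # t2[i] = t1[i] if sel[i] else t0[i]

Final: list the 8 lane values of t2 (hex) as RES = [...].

RES = [ 0x1b  0x62  0x62  0x40  0xae  0x9c  0x97  0x5d ]

  t0: 1b 62 b1 97 ae 9c 8f 2c
  t1: 1b 1b 62 40 b1 b1 97 5d
  t2: 1b 62 62 40 ae 9c 97 5d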